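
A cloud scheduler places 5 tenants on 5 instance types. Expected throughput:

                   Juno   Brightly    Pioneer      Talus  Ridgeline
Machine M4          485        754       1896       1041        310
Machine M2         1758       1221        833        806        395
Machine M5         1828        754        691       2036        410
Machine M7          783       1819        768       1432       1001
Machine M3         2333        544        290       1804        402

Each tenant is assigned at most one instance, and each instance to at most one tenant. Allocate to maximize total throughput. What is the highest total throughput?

Treat this as an assignment problem: match each tenant to one instance.
Optimal: Juno→Machine M3 (2333 ops/s), Brightly→Machine M2 (1221 ops/s), Pioneer→Machine M4 (1896 ops/s), Talus→Machine M5 (2036 ops/s), Ridgeline→Machine M7 (1001 ops/s) — total 2333+1221+1896+2036+1001 = 8487 ops/s.
Column-greedy (each instance in turn goes to its best remaining tenant) gives 7911 ops/s, worse by 576.

Maximum total: 8487 ops/s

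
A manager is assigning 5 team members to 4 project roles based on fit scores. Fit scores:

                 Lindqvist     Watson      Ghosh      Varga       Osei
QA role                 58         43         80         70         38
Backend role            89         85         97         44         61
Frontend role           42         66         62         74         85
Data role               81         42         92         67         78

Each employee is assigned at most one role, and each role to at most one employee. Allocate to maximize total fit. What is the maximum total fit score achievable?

Max total: 336 pts

Optimal: Varga→QA role (70 pts), Lindqvist→Backend role (89 pts), Osei→Frontend role (85 pts), Ghosh→Data role (92 pts) — total 70+89+85+92 = 336 pts.
Row-greedy (each employee in turn takes its best remaining role) gives 317 pts, worse by 19.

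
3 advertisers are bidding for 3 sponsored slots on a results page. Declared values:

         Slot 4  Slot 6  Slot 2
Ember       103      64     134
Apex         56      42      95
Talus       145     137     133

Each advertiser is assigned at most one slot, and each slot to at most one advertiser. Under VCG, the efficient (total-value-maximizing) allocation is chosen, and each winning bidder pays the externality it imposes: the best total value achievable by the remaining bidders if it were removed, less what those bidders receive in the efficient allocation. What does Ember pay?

Efficient allocation: Ember→Slot 4 ($103), Apex→Slot 2 ($95), Talus→Slot 6 ($137); total welfare W = $335.
Ember receives Slot 4 at value $103, so the others get W − 103 = $232.
Without Ember: best allocation of the remaining 2 bidders over all 3 slots is Apex→Slot 2 ($95), Talus→Slot 4 ($145), total $240.
VCG payment = (others' best without Ember) − (others' welfare with Ember) = 240 − 232 = $8.

Ember pays $8.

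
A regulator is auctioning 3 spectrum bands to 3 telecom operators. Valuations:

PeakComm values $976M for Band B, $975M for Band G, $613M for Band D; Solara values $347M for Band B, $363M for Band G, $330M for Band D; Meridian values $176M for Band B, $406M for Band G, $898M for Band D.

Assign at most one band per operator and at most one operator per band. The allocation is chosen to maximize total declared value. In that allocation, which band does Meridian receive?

Optimal: PeakComm→Band B ($976M), Solara→Band G ($363M), Meridian→Band D ($898M) — total 976+363+898 = $2237M.
Column-greedy (each band in turn goes to its best remaining operator) gives $1712M, worse by 525.
Next-best assignment: PeakComm→Band G, Solara→Band B, Meridian→Band D = $2220M.
Swapping Solara↔Meridian (Solara→Band D $330M, Meridian→Band G $406M) loses 525.
Every other assignment is strictly worse.

Meridian receives Band D.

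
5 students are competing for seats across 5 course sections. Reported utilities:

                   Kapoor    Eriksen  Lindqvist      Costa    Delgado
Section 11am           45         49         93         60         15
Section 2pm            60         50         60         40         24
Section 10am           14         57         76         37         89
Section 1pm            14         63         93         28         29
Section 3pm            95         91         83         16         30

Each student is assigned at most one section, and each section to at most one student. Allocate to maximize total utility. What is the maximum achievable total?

Optimal: Kapoor→Section 2pm (60 points), Eriksen→Section 3pm (91 points), Lindqvist→Section 1pm (93 points), Costa→Section 11am (60 points), Delgado→Section 10am (89 points) — total 60+91+93+60+89 = 393 points.
Column-greedy (each section in turn goes to its best remaining student) gives 321 points, worse by 72.
Next-best assignment: Kapoor→Section 3pm, Eriksen→Section 2pm, Lindqvist→Section 1pm, Costa→Section 11am, Delgado→Section 10am = 387 points.

Max total: 393 points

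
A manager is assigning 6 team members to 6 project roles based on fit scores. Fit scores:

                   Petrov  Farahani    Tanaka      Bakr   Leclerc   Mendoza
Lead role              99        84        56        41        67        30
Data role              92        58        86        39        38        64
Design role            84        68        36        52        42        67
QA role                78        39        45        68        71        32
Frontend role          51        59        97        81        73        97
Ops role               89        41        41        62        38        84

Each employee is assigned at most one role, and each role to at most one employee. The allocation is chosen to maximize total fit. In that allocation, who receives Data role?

Optimal: Petrov→Design role (84 pts), Farahani→Lead role (84 pts), Tanaka→Data role (86 pts), Bakr→Frontend role (81 pts), Leclerc→QA role (71 pts), Mendoza→Ops role (84 pts) — total 84+84+86+81+71+84 = 490 pts.
Row-greedy (each employee in turn takes its best remaining role) gives 454 pts, worse by 36.
Every other assignment is strictly worse.
Tanaka's own top role is Frontend role (97 pts), but forcing Tanaka→Frontend role and reassigning the rest optimally gives only 480 pts — worse by 10.

Tanaka receives Data role.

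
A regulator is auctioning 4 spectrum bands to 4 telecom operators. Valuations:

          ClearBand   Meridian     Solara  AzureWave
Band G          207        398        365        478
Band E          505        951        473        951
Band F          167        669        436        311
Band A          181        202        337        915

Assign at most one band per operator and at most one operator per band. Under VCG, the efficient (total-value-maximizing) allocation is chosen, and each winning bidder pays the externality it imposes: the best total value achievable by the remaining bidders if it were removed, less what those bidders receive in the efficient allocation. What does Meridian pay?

Meridian pays $298M.

Efficient allocation: ClearBand→Band G ($207M), Meridian→Band E ($951M), Solara→Band F ($436M), AzureWave→Band A ($915M); total welfare W = $2509M.
Meridian receives Band E at value $951M, so the others get W − 951 = $1558M.
Without Meridian: best allocation of the remaining 3 bidders over all 4 bands is ClearBand→Band E ($505M), Solara→Band F ($436M), AzureWave→Band A ($915M), total $1856M.
VCG payment = (others' best without Meridian) − (others' welfare with Meridian) = 1856 − 1558 = $298M.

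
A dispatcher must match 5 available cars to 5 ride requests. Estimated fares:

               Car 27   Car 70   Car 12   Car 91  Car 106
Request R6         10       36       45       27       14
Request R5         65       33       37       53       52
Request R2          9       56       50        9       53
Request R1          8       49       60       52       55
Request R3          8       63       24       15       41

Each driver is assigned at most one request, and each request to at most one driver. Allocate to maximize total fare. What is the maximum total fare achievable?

Max total: $278

Optimal: Car 27→Request R5 ($65), Car 70→Request R3 ($63), Car 12→Request R6 ($45), Car 91→Request R1 ($52), Car 106→Request R2 ($53) — total 65+63+45+52+53 = $278.
Column-greedy (each request in turn goes to its best remaining driver) gives $236, worse by 42.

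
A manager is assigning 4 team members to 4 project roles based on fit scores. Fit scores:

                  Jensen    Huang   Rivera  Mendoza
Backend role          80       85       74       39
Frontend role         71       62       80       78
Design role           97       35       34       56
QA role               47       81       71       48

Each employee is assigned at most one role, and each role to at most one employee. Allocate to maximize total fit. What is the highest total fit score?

Optimal: Jensen→Design role (97 pts), Huang→Backend role (85 pts), Rivera→QA role (71 pts), Mendoza→Frontend role (78 pts) — total 97+85+71+78 = 331 pts.
Row-greedy (each employee in turn takes its best remaining role) gives 310 pts, worse by 21.
Every other assignment is strictly worse.

Maximum total: 331 pts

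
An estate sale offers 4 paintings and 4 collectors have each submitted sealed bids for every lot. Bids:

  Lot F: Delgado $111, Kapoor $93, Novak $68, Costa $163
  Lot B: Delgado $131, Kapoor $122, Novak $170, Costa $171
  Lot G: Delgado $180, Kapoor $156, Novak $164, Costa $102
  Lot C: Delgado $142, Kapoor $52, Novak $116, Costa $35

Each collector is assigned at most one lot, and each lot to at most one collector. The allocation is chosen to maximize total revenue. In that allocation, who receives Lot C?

Delgado receives Lot C.

Optimal: Delgado→Lot C ($142), Kapoor→Lot G ($156), Novak→Lot B ($170), Costa→Lot F ($163) — total 142+156+170+163 = $631.
Row-greedy (each collector in turn takes its best remaining lot) gives $581, worse by 50.
Next-best assignment: Delgado→Lot C, Kapoor→Lot B, Novak→Lot G, Costa→Lot F = $591.
Swapping Novak↔Costa (Novak→Lot F $68, Costa→Lot B $171) loses 94.
Delgado's own top lot is Lot G ($180), but forcing Delgado→Lot G and reassigning the rest optimally gives only $581 — worse by 50.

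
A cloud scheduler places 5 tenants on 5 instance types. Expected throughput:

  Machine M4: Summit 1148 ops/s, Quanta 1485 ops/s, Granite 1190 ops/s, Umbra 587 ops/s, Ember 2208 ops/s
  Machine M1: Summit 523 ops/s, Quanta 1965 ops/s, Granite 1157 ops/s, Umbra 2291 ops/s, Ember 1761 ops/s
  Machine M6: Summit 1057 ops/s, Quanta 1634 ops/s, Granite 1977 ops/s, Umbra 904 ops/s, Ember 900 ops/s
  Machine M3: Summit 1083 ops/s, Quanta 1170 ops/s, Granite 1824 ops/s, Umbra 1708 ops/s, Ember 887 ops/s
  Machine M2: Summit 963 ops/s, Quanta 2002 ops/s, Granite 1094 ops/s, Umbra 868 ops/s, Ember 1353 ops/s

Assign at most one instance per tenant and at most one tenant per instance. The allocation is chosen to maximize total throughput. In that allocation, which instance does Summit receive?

Optimal: Summit→Machine M3 (1083 ops/s), Quanta→Machine M2 (2002 ops/s), Granite→Machine M6 (1977 ops/s), Umbra→Machine M1 (2291 ops/s), Ember→Machine M4 (2208 ops/s) — total 1083+2002+1977+2291+2208 = 9561 ops/s.
Row-greedy (each tenant in turn takes its best remaining instance) gives 8305 ops/s, worse by 1256.
Summit's own top instance is Machine M4 (1148 ops/s), but forcing Summit→Machine M4 and reassigning the rest optimally gives only 8596 ops/s — worse by 965.

Summit receives Machine M3.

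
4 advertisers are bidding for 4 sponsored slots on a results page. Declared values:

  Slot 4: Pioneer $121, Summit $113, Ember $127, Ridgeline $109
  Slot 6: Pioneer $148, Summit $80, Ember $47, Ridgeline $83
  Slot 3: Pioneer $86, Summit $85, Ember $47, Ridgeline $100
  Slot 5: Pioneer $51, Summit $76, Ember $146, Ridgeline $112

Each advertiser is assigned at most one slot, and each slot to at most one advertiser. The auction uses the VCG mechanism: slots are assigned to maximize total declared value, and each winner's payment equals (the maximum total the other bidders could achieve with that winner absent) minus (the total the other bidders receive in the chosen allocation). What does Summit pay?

Efficient allocation: Pioneer→Slot 6 ($148), Summit→Slot 4 ($113), Ember→Slot 5 ($146), Ridgeline→Slot 3 ($100); total welfare W = $507.
Summit receives Slot 4 at value $113, so the others get W − 113 = $394.
Without Summit: best allocation of the remaining 3 bidders over all 4 slots is Pioneer→Slot 6 ($148), Ember→Slot 5 ($146), Ridgeline→Slot 4 ($109), total $403.
VCG payment = (others' best without Summit) − (others' welfare with Summit) = 403 − 394 = $9.

Summit pays $9.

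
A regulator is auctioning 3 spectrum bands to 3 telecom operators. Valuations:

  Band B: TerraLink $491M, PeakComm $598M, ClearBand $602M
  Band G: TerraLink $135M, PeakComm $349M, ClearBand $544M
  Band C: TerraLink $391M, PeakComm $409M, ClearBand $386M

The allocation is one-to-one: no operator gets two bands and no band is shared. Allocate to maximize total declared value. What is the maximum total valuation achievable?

Max total: $1533M

Optimal: TerraLink→Band C ($391M), PeakComm→Band B ($598M), ClearBand→Band G ($544M) — total 391+598+544 = $1533M.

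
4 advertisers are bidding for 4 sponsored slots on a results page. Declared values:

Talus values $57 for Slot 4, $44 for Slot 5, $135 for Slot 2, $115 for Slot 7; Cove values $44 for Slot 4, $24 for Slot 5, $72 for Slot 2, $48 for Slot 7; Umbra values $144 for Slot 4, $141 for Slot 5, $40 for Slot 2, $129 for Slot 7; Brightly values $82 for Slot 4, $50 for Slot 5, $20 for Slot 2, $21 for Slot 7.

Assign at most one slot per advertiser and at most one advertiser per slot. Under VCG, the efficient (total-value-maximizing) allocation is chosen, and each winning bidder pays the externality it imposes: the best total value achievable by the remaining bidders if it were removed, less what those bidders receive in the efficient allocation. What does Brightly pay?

Efficient allocation: Talus→Slot 7 ($115), Cove→Slot 2 ($72), Umbra→Slot 5 ($141), Brightly→Slot 4 ($82); total welfare W = $410.
Brightly receives Slot 4 at value $82, so the others get W − 82 = $328.
Without Brightly: best allocation of the remaining 3 bidders over all 4 slots is Talus→Slot 7 ($115), Cove→Slot 2 ($72), Umbra→Slot 4 ($144), total $331.
VCG payment = (others' best without Brightly) − (others' welfare with Brightly) = 331 − 328 = $3.

Brightly pays $3.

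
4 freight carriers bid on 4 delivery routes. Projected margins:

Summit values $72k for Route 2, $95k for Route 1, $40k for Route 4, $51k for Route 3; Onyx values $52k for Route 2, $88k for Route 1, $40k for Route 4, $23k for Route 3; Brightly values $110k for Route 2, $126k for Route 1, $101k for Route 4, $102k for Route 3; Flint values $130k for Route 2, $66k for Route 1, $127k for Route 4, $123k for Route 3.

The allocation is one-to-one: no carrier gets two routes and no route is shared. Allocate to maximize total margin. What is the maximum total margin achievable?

Optimal: Summit→Route 2 ($72k), Onyx→Route 1 ($88k), Brightly→Route 3 ($102k), Flint→Route 4 ($127k) — total 72+88+102+127 = $389k.
Max-entry greedy (repeatedly take the single best remaining cell) gives $347k, worse by 42.
Next-best assignment: Summit→Route 2, Onyx→Route 1, Brightly→Route 4, Flint→Route 3 = $384k.

Maximum total: $389k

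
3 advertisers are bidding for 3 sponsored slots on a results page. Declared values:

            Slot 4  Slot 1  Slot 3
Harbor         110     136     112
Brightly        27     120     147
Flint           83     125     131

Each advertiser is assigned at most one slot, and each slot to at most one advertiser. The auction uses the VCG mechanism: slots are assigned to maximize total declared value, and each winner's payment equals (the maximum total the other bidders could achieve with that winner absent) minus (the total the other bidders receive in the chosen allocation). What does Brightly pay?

Brightly pays $32.

Efficient allocation: Harbor→Slot 4 ($110), Brightly→Slot 3 ($147), Flint→Slot 1 ($125); total welfare W = $382.
Brightly receives Slot 3 at value $147, so the others get W − 147 = $235.
Without Brightly: best allocation of the remaining 2 bidders over all 3 slots is Harbor→Slot 1 ($136), Flint→Slot 3 ($131), total $267.
VCG payment = (others' best without Brightly) − (others' welfare with Brightly) = 267 − 235 = $32.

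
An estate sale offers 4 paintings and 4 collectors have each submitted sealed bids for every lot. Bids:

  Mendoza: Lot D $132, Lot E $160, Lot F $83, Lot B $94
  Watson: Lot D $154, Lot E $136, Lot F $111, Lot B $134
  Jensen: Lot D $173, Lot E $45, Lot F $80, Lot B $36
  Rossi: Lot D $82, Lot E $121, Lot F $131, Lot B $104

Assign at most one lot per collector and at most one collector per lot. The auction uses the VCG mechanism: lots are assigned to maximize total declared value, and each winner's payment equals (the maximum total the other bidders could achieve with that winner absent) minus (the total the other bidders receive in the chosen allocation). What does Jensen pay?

Efficient allocation: Mendoza→Lot E ($160), Watson→Lot B ($134), Jensen→Lot D ($173), Rossi→Lot F ($131); total welfare W = $598.
Jensen receives Lot D at value $173, so the others get W − 173 = $425.
Without Jensen: best allocation of the remaining 3 bidders over all 4 lots is Mendoza→Lot E ($160), Watson→Lot D ($154), Rossi→Lot F ($131), total $445.
VCG payment = (others' best without Jensen) − (others' welfare with Jensen) = 445 − 425 = $20.

Jensen pays $20.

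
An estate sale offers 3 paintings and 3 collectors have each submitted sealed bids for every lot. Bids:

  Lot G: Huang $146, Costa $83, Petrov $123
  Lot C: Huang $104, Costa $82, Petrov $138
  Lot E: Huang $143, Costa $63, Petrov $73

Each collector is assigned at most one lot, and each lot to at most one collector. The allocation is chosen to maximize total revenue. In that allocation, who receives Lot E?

Optimal: Huang→Lot E ($143), Costa→Lot G ($83), Petrov→Lot C ($138) — total 143+83+138 = $364.
Max-entry greedy (repeatedly take the single best remaining cell) gives $347, worse by 17.
Swapping Costa↔Petrov (Costa→Lot C $82, Petrov→Lot G $123) loses 16.
Huang's own top lot is Lot G ($146), but forcing Huang→Lot G and reassigning the rest optimally gives only $347 — worse by 17.

Huang receives Lot E.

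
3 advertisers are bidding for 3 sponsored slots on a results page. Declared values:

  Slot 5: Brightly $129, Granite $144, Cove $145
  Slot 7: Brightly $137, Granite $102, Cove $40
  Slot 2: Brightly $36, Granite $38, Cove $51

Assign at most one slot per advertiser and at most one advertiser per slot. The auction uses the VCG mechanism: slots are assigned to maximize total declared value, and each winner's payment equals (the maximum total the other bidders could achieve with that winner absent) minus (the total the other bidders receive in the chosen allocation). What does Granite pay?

Granite pays $94.

Efficient allocation: Brightly→Slot 7 ($137), Granite→Slot 5 ($144), Cove→Slot 2 ($51); total welfare W = $332.
Granite receives Slot 5 at value $144, so the others get W − 144 = $188.
Without Granite: best allocation of the remaining 2 bidders over all 3 slots is Brightly→Slot 7 ($137), Cove→Slot 5 ($145), total $282.
VCG payment = (others' best without Granite) − (others' welfare with Granite) = 282 − 188 = $94.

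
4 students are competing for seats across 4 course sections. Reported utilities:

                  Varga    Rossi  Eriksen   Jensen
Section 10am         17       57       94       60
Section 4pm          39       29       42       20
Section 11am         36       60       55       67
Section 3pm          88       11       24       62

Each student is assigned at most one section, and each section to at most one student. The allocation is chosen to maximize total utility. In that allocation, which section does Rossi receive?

Rossi receives Section 4pm.

Treat this as an assignment problem: match each student to one section.
Optimal: Varga→Section 3pm (88 points), Rossi→Section 4pm (29 points), Eriksen→Section 10am (94 points), Jensen→Section 11am (67 points) — total 88+29+94+67 = 278 points.
Row-greedy (each student in turn takes its best remaining section) gives 262 points, worse by 16.
Rossi's own top section is Section 11am (60 points), but forcing Rossi→Section 11am and reassigning the rest optimally gives only 262 points — worse by 16.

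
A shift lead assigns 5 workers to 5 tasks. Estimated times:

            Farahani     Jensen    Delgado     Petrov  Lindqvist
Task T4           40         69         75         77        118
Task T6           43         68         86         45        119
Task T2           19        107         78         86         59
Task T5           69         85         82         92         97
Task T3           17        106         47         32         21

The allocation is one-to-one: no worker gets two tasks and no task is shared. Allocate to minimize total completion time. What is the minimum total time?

Minimum total: 236 min

Optimal: Farahani→Task T2 (19 min), Jensen→Task T4 (69 min), Delgado→Task T5 (82 min), Petrov→Task T6 (45 min), Lindqvist→Task T3 (21 min) — total 19+69+82+45+21 = 236 min.
Swapping Jensen↔Farahani (Jensen→Task T2 107 min, Farahani→Task T4 40 min) adds 59.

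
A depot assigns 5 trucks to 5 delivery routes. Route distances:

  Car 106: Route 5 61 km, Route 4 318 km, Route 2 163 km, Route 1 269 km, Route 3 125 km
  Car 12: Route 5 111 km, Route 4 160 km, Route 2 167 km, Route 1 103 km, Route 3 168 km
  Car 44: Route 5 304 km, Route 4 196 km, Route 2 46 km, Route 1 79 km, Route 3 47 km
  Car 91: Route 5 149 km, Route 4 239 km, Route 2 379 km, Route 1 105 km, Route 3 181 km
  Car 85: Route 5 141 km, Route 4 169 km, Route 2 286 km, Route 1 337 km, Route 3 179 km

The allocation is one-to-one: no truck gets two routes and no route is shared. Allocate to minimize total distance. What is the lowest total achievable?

Optimal: Car 106→Route 5 (61 km), Car 12→Route 2 (167 km), Car 44→Route 3 (47 km), Car 91→Route 1 (105 km), Car 85→Route 4 (169 km) — total 61+167+47+105+169 = 549 km.
Row-greedy (each truck in turn takes its cheapest remaining route) gives 560 km, worse by 11.
Swapping Car 91↔Car 12 (Car 91→Route 2 379 km, Car 12→Route 1 103 km) adds 210.
Checked against all permutations: 549 km is optimal.

Minimum total: 549 km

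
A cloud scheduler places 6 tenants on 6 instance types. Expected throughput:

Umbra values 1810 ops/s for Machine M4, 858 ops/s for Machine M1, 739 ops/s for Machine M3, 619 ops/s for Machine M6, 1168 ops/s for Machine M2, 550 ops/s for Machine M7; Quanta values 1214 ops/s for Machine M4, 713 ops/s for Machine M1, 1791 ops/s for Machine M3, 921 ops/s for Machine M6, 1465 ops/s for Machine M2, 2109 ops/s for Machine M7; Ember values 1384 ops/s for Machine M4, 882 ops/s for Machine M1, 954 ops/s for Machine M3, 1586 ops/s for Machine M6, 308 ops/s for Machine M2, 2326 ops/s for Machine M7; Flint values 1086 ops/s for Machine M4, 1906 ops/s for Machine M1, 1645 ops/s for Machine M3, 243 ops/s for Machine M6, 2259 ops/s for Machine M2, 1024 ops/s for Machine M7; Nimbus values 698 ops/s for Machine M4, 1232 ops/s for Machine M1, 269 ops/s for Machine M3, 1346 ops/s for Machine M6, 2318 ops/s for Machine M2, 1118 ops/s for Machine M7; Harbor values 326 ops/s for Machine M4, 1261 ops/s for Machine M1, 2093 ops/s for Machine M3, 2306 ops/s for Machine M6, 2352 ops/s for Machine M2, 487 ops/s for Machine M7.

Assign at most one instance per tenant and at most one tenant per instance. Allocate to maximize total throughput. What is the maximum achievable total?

Optimal: Umbra→Machine M4 (1810 ops/s), Quanta→Machine M3 (1791 ops/s), Ember→Machine M7 (2326 ops/s), Flint→Machine M1 (1906 ops/s), Nimbus→Machine M2 (2318 ops/s), Harbor→Machine M6 (2306 ops/s) — total 1810+1791+2326+1906+2318+2306 = 12457 ops/s.
Column-greedy (each instance in turn goes to its best remaining tenant) gives 11822 ops/s, worse by 635.

Maximum total: 12457 ops/s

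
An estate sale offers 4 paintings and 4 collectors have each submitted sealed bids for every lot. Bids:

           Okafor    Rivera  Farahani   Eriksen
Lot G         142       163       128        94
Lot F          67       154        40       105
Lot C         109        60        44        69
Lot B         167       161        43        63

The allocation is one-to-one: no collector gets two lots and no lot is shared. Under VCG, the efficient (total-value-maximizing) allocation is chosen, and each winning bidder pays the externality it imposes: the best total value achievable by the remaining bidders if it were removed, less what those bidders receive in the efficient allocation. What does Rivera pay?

Rivera pays $36.

Efficient allocation: Okafor→Lot B ($167), Rivera→Lot F ($154), Farahani→Lot G ($128), Eriksen→Lot C ($69); total welfare W = $518.
Rivera receives Lot F at value $154, so the others get W − 154 = $364.
Without Rivera: best allocation of the remaining 3 bidders over all 4 lots is Okafor→Lot B ($167), Farahani→Lot G ($128), Eriksen→Lot F ($105), total $400.
VCG payment = (others' best without Rivera) − (others' welfare with Rivera) = 400 − 364 = $36.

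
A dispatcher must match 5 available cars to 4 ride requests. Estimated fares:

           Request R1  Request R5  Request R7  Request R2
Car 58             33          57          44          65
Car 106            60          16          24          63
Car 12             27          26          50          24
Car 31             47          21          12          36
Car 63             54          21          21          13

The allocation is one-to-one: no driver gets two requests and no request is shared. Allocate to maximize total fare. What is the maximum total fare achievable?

This is the linear assignment problem.
Optimal: Car 63→Request R1 ($54), Car 58→Request R5 ($57), Car 12→Request R7 ($50), Car 106→Request R2 ($63) — total 54+57+50+63 = $224.
Row-greedy (each driver in turn takes its best remaining request) gives $196, worse by 28.
Next-best assignment: Car 31→Request R1, Car 58→Request R5, Car 12→Request R7, Car 106→Request R2 = $217.

Maximum total: $224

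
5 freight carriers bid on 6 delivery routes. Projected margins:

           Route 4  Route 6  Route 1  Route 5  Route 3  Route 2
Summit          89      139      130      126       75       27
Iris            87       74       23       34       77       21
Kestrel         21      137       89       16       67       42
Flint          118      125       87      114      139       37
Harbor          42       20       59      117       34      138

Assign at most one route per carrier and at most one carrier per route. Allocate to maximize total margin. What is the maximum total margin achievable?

Optimal: Summit→Route 1 ($130k), Iris→Route 4 ($87k), Kestrel→Route 6 ($137k), Flint→Route 3 ($139k), Harbor→Route 2 ($138k) — total 130+87+137+139+138 = $631k.
Column-greedy (each route in turn goes to its best remaining carrier) gives $540k, worse by 91.
Checked against all permutations: $631k is optimal.

Max total: $631k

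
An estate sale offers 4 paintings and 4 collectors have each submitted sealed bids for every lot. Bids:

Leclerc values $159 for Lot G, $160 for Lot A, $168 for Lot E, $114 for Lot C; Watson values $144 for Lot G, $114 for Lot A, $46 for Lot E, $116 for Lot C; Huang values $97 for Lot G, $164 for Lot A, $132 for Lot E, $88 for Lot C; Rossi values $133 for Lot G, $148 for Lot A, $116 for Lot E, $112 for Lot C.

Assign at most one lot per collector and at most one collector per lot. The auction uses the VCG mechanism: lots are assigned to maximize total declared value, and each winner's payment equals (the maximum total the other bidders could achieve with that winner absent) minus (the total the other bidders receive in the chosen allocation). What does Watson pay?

Efficient allocation: Leclerc→Lot E ($168), Watson→Lot G ($144), Huang→Lot A ($164), Rossi→Lot C ($112); total welfare W = $588.
Watson receives Lot G at value $144, so the others get W − 144 = $444.
Without Watson: best allocation of the remaining 3 bidders over all 4 lots is Leclerc→Lot E ($168), Huang→Lot A ($164), Rossi→Lot G ($133), total $465.
VCG payment = (others' best without Watson) − (others' welfare with Watson) = 465 − 444 = $21.

Watson pays $21.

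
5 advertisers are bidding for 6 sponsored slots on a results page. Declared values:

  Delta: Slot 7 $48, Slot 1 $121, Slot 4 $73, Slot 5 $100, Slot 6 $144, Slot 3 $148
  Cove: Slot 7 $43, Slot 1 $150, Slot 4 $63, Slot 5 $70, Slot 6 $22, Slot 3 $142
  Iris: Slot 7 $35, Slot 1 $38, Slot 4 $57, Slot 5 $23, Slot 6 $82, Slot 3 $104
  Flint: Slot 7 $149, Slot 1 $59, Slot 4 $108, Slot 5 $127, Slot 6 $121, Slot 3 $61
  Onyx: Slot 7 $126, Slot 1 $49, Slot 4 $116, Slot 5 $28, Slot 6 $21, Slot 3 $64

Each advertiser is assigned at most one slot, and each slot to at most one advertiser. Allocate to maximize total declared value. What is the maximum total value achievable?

Maximum total: $663

This is the linear assignment problem.
Optimal: Delta→Slot 6 ($144), Cove→Slot 1 ($150), Iris→Slot 3 ($104), Flint→Slot 7 ($149), Onyx→Slot 4 ($116) — total 144+150+104+149+116 = $663.
Column-greedy (each slot in turn goes to its best remaining advertiser) gives $597, worse by 66.
Next-best assignment: Delta→Slot 6, Cove→Slot 1, Iris→Slot 3, Flint→Slot 5, Onyx→Slot 7 = $651.
Swapping Iris↔Delta (Iris→Slot 6 $82, Delta→Slot 3 $148) loses 18.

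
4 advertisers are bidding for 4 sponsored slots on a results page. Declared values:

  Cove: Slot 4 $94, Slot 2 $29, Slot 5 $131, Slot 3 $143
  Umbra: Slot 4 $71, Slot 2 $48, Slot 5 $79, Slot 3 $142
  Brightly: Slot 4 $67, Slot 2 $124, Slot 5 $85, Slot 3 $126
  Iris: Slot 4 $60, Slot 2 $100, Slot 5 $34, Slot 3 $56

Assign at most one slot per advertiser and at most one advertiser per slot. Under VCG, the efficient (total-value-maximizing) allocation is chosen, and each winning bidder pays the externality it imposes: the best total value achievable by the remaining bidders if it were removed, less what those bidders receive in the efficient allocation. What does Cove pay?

Cove pays $1.

Efficient allocation: Cove→Slot 5 ($131), Umbra→Slot 3 ($142), Brightly→Slot 2 ($124), Iris→Slot 4 ($60); total welfare W = $457.
Cove receives Slot 5 at value $131, so the others get W − 131 = $326.
Without Cove: best allocation of the remaining 3 bidders over all 4 slots is Umbra→Slot 3 ($142), Brightly→Slot 5 ($85), Iris→Slot 2 ($100), total $327.
VCG payment = (others' best without Cove) − (others' welfare with Cove) = 327 − 326 = $1.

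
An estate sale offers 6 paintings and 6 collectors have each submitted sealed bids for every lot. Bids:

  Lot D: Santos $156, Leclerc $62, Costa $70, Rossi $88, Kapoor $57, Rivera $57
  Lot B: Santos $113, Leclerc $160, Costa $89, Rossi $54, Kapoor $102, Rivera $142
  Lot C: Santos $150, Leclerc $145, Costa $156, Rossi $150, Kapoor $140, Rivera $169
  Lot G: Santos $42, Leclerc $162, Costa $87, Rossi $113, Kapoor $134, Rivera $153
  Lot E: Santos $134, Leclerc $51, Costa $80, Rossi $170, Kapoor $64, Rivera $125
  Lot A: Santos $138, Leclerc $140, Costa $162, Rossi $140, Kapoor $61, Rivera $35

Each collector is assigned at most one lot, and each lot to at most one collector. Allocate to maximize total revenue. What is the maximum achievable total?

Maximum total: $951

Optimal: Santos→Lot D ($156), Leclerc→Lot B ($160), Costa→Lot A ($162), Rossi→Lot E ($170), Kapoor→Lot G ($134), Rivera→Lot C ($169) — total 156+160+162+170+134+169 = $951.
Max-entry greedy (repeatedly take the single best remaining cell) gives $921, worse by 30.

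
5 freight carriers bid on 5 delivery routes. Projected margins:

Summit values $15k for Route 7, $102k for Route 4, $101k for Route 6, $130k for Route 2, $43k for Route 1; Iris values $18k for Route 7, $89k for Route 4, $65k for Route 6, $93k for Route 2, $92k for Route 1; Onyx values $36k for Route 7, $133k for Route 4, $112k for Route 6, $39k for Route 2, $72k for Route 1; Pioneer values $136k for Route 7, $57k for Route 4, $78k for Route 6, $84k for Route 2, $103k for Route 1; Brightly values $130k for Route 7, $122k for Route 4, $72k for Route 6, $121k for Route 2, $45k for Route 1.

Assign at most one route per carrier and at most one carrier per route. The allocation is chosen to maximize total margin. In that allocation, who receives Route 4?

Optimal: Summit→Route 2 ($130k), Iris→Route 1 ($92k), Onyx→Route 6 ($112k), Pioneer→Route 7 ($136k), Brightly→Route 4 ($122k) — total 130+92+112+136+122 = $592k.
Column-greedy (each route in turn goes to its best remaining carrier) gives $583k, worse by 9.
Checked against all permutations: $592k is optimal.
Brightly's own top route is Route 7 ($130k), but forcing Brightly→Route 7 and reassigning the rest optimally gives only $564k — worse by 28.

Brightly receives Route 4.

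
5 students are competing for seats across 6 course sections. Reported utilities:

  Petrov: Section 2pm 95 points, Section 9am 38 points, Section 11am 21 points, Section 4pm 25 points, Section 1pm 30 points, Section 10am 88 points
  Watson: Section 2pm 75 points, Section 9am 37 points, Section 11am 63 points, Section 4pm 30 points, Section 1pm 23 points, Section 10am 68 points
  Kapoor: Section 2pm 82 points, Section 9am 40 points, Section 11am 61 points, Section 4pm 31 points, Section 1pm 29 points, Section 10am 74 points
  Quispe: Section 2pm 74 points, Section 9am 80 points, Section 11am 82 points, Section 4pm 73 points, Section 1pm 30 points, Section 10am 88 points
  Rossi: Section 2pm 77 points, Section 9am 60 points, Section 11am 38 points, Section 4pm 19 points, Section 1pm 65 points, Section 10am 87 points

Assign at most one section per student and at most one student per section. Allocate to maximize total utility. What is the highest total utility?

This is the linear assignment problem.
Optimal: Petrov→Section 10am (88 points), Watson→Section 11am (63 points), Kapoor→Section 2pm (82 points), Quispe→Section 9am (80 points), Rossi→Section 1pm (65 points) — total 88+63+82+80+65 = 378 points.
Next-best assignment: Petrov→Section 2pm, Watson→Section 11am, Kapoor→Section 10am, Quispe→Section 9am, Rossi→Section 1pm = 377 points.
No other one-to-one assignment exceeds 378 points.

Maximum total: 378 points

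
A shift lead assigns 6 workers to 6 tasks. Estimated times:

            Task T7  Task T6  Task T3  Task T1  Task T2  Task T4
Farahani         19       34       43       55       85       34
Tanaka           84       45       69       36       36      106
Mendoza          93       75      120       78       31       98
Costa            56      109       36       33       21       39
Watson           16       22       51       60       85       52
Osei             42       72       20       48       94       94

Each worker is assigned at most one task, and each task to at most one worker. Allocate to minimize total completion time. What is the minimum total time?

Minimum total: 167 min

Treat this as an assignment problem: match each worker to one task.
Optimal: Farahani→Task T7 (19 min), Tanaka→Task T1 (36 min), Mendoza→Task T2 (31 min), Costa→Task T4 (39 min), Watson→Task T6 (22 min), Osei→Task T3 (20 min) — total 19+36+31+39+22+20 = 167 min.
Min-entry greedy (repeatedly take the single cheapest remaining cell) gives 225 min, worse by 58.
Next-best assignment: Farahani→Task T6, Tanaka→Task T1, Mendoza→Task T2, Costa→Task T4, Watson→Task T7, Osei→Task T3 = 176 min.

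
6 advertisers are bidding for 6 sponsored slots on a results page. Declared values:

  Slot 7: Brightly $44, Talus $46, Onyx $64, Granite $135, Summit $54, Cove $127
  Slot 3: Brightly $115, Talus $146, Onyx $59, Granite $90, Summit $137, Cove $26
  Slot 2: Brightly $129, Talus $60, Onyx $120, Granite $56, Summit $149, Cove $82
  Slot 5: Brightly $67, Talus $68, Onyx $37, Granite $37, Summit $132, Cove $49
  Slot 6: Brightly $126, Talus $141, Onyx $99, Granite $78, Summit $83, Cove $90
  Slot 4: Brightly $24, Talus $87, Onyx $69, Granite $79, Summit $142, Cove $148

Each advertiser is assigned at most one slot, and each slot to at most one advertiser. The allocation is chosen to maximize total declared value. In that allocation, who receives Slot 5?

Optimal: Brightly→Slot 6 ($126), Talus→Slot 3 ($146), Onyx→Slot 2 ($120), Granite→Slot 7 ($135), Summit→Slot 5 ($132), Cove→Slot 4 ($148) — total 126+146+120+135+132+148 = $807.
Column-greedy (each slot in turn goes to its best remaining advertiser) gives $744, worse by 63.
Checked against all permutations: $807 is optimal.
Summit's own top slot is Slot 2 ($149), but forcing Summit→Slot 2 and reassigning the rest optimally gives only $744 — worse by 63.

Summit receives Slot 5.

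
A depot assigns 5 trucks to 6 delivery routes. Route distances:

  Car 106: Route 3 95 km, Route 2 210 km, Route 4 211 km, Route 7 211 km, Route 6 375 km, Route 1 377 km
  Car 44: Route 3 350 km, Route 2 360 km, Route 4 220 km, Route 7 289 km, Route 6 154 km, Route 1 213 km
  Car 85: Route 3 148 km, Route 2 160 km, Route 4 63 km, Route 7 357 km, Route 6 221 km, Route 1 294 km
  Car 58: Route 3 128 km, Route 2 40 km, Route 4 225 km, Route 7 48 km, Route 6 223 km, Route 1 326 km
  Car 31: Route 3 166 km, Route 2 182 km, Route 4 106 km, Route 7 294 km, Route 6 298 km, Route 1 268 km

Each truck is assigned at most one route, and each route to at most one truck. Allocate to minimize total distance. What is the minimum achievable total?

Optimal: Car 106→Route 3 (95 km), Car 44→Route 6 (154 km), Car 85→Route 4 (63 km), Car 58→Route 7 (48 km), Car 31→Route 2 (182 km) — total 95+154+63+48+182 = 542 km.
Min-entry greedy (repeatedly take the single cheapest remaining cell) gives 620 km, worse by 78.

Min total: 542 km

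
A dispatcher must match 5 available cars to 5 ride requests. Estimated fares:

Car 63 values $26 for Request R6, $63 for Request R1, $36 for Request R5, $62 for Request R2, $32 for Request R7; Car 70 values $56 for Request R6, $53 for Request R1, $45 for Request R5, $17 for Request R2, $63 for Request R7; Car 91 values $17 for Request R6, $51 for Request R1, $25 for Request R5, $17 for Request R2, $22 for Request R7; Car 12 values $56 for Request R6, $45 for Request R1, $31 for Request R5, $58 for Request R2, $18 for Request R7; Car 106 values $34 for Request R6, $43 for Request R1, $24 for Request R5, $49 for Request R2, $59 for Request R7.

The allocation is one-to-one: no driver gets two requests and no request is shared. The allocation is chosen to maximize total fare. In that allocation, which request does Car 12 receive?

Treat this as an assignment problem: match each driver to one request.
Optimal: Car 63→Request R2 ($62), Car 70→Request R5 ($45), Car 91→Request R1 ($51), Car 12→Request R6 ($56), Car 106→Request R7 ($59) — total 62+45+51+56+59 = $273.
Column-greedy (each request in turn goes to its best remaining driver) gives $221, worse by 52.
Car 12's own top request is Request R2 ($58), but forcing Car 12→Request R2 and reassigning the rest optimally gives only $261 — worse by 12.

Car 12 receives Request R6.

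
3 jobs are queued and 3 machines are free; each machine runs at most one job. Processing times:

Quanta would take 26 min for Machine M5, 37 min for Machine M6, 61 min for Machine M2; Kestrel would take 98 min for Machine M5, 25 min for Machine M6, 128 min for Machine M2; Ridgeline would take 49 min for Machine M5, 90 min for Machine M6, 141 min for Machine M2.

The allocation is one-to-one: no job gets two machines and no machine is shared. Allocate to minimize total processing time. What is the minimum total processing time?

Optimal: Quanta→Machine M2 (61 min), Kestrel→Machine M6 (25 min), Ridgeline→Machine M5 (49 min) — total 61+25+49 = 135 min.
Column-greedy (each machine in turn goes to its cheapest remaining job) gives 192 min, worse by 57.
Every other assignment is strictly worse.

Minimum total: 135 min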